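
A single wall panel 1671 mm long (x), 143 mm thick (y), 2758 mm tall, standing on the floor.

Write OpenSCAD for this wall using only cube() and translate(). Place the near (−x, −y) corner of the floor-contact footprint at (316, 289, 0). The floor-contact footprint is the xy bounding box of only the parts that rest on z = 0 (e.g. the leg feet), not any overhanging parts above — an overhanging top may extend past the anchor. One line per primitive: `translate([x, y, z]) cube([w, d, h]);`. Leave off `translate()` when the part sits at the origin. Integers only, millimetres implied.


translate([316, 289, 0]) cube([1671, 143, 2758]);


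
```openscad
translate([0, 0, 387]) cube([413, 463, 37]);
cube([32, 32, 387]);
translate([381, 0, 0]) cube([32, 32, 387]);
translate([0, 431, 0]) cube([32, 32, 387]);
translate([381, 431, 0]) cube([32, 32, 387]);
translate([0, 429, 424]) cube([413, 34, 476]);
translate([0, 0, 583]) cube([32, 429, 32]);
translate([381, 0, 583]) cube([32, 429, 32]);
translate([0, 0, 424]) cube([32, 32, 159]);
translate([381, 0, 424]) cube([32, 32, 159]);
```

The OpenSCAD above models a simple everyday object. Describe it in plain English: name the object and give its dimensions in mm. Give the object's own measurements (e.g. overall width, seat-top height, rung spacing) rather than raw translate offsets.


A chair. The seat is a 413×463×37 mm slab with its top at z = 424 mm, on four 32×32 mm corner legs (flush with the seat edges, standing on z = 0). A flat backrest 34 mm thick, 476 mm tall, spans the full seat width and rises from the seat top along its +y edge, rear face flush with the rear of the seat. Two armrests of 32×32 mm section run along each side from the seat's front edge to the front of the backrest, top faces 191 mm above the seat top and outer faces flush with the seat's x-edges; a 32×32 mm post under the front of each armrest stands on the seat at the front corner.


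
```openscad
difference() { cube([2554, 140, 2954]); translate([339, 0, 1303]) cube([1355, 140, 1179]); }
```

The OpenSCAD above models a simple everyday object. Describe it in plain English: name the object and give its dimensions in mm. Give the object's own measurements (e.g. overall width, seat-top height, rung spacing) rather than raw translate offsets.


A wall 2554 mm long (x), 140 mm thick (y), 2954 mm tall, with a rectangular window opening cut through it. The opening is 1355 mm wide and 1179 mm tall; its sill is at z = 1303 mm and its near (−x) edge is 339 mm from the wall's −x end. The opening passes through the full wall thickness.


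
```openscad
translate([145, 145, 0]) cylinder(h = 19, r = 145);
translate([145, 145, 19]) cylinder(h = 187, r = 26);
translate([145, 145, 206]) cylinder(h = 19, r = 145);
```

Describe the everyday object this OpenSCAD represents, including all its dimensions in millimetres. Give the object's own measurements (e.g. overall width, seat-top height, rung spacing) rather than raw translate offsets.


A spool: two coaxial disc flanges of radius 145 mm and thickness 19 mm, joined by a core cylinder of radius 26 mm and height 187 mm. The lower flange rests on z = 0 and the three cylinders share a vertical axis.


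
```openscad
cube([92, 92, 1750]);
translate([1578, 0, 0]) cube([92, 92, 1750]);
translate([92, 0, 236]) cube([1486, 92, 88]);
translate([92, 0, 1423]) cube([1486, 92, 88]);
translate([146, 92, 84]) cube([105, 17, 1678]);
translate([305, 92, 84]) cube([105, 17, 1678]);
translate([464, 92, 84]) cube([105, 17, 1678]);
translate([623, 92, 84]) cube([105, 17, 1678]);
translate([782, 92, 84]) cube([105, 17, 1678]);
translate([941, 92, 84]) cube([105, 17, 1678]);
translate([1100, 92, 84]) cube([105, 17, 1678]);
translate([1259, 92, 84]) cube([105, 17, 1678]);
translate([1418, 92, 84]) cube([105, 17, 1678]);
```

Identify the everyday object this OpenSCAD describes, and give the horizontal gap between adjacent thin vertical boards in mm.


A fence section. The picket gap is 54 mm.

Two posts, two rails, 9 pickets — a fence section. Span 1486 mm holds 9 pickets of 105 mm with 10 equal gaps: ⌊(1486 − 9·105) / 10⌋ = 54 mm.


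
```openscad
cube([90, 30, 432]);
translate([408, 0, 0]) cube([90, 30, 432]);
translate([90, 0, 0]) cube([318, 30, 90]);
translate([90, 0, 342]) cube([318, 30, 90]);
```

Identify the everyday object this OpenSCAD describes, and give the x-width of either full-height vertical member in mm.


A picture frame. The border width is 90 mm.

Four thin pieces enclosing a rectangular opening — a picture frame. The two full-height stiles are 432 mm tall; the top rail sits at z = 342 and is 90 mm tall, so the border above the opening is 432 − 342 = 90 mm, matching the stile x-width.


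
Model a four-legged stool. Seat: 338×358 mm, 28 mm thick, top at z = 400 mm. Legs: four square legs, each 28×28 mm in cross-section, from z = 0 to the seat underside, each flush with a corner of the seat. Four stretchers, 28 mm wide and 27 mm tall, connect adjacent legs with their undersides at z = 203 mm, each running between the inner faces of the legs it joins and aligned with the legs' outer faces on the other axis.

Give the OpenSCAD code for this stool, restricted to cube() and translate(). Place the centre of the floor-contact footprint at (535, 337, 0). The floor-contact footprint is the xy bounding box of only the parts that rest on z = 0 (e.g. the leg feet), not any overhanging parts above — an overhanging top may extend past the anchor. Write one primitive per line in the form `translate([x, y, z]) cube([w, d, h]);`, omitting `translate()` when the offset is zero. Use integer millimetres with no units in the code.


// leg_h = 400 - 28 = 372
// stretcher span = 338 - 2*28 = 282
translate([366, 158, 372]) cube([338, 358, 28]);
translate([366, 158, 0]) cube([28, 28, 372]);
translate([676, 158, 0]) cube([28, 28, 372]);
translate([366, 488, 0]) cube([28, 28, 372]);
translate([676, 488, 0]) cube([28, 28, 372]);
translate([394, 158, 203]) cube([282, 28, 27]);
translate([394, 488, 203]) cube([282, 28, 27]);
translate([366, 186, 203]) cube([28, 302, 27]);
translate([676, 186, 203]) cube([28, 302, 27]);


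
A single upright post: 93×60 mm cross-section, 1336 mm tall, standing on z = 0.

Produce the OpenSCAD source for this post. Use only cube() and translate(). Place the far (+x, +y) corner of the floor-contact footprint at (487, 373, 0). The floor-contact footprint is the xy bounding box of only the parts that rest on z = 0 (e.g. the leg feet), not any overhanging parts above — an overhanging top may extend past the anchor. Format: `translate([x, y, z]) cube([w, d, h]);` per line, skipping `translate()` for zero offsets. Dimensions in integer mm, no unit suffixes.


translate([394, 313, 0]) cube([93, 60, 1336]);


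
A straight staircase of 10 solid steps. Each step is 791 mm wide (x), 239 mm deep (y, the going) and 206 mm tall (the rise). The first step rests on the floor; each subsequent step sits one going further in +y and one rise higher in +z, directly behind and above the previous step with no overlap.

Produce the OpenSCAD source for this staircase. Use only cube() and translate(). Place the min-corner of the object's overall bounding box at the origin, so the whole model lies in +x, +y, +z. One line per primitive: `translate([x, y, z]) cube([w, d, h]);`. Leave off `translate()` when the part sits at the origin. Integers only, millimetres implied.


cube([791, 239, 206]);
translate([0, 239, 206]) cube([791, 239, 206]);
translate([0, 478, 412]) cube([791, 239, 206]);
translate([0, 717, 618]) cube([791, 239, 206]);
translate([0, 956, 824]) cube([791, 239, 206]);
translate([0, 1195, 1030]) cube([791, 239, 206]);
translate([0, 1434, 1236]) cube([791, 239, 206]);
translate([0, 1673, 1442]) cube([791, 239, 206]);
translate([0, 1912, 1648]) cube([791, 239, 206]);
translate([0, 2151, 1854]) cube([791, 239, 206]);


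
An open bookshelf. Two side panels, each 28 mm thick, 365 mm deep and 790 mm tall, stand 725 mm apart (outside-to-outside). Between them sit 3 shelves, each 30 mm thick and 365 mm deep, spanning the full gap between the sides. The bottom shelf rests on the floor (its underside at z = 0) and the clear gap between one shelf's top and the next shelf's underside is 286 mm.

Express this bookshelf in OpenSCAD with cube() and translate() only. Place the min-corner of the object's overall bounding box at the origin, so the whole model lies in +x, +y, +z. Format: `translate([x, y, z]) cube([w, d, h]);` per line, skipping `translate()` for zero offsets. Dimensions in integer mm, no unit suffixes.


cube([28, 365, 790]);
translate([697, 0, 0]) cube([28, 365, 790]);
translate([28, 0, 0]) cube([669, 365, 30]);
translate([28, 0, 316]) cube([669, 365, 30]);
translate([28, 0, 632]) cube([669, 365, 30]);


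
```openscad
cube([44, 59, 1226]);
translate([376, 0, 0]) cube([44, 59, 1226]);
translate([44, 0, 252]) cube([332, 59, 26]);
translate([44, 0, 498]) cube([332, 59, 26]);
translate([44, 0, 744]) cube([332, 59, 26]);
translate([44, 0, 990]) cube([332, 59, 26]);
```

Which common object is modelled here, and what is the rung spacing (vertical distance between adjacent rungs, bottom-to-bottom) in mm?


A ladder. The rung spacing is 246 mm.

Two tall 44×59 posts with 4 short bars between them — a ladder. Adjacent rungs sit at z = 252 and z = 498, so the spacing is 498 − 252 = 246 mm.


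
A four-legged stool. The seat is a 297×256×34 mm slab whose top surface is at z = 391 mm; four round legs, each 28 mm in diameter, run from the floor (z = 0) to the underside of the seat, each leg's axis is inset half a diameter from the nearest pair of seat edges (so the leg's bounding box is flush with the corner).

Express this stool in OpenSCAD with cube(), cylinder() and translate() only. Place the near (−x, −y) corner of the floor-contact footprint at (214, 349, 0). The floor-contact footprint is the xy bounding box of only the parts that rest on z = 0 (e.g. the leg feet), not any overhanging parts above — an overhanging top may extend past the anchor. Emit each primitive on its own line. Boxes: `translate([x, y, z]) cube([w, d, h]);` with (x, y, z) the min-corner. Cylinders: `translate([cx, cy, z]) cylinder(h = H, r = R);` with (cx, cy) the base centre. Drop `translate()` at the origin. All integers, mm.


translate([214, 349, 357]) cube([297, 256, 34]);
translate([228, 363, 0]) cylinder(h = 357, r = 14);
translate([497, 363, 0]) cylinder(h = 357, r = 14);
translate([228, 591, 0]) cylinder(h = 357, r = 14);
translate([497, 591, 0]) cylinder(h = 357, r = 14);


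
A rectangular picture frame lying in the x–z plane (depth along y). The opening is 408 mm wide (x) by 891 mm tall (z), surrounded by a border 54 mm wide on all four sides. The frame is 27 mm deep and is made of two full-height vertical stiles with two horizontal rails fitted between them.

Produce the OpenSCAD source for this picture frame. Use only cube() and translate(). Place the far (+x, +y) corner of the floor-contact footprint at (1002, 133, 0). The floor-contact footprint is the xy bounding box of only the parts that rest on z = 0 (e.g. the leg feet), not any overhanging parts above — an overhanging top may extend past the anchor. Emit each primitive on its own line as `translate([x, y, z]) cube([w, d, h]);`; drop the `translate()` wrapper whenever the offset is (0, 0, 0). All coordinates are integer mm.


translate([486, 106, 0]) cube([54, 27, 999]);
translate([948, 106, 0]) cube([54, 27, 999]);
translate([540, 106, 0]) cube([408, 27, 54]);
translate([540, 106, 945]) cube([408, 27, 54]);


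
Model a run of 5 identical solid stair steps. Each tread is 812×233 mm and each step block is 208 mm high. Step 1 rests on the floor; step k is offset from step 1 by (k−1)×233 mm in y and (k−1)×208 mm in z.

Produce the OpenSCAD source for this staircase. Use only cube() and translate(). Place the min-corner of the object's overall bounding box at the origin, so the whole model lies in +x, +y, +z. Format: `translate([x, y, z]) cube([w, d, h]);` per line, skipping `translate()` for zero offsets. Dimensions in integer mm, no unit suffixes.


cube([812, 233, 208]);
translate([0, 233, 208]) cube([812, 233, 208]);
translate([0, 466, 416]) cube([812, 233, 208]);
translate([0, 699, 624]) cube([812, 233, 208]);
translate([0, 932, 832]) cube([812, 233, 208]);


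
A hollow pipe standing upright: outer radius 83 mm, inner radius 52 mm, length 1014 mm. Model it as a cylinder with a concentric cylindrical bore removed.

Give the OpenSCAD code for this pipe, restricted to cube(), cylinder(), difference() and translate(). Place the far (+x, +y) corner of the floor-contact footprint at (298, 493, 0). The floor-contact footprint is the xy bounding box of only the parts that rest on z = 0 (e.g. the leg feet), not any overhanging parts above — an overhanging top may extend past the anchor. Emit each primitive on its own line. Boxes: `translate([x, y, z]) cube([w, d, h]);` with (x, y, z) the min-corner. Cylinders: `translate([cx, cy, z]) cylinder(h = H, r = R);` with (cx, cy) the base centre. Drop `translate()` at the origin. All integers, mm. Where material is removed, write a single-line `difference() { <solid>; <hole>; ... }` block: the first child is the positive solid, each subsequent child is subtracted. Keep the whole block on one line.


difference() { translate([215, 410, 0]) cylinder(h = 1014, r = 83); translate([215, 410, 0]) cylinder(h = 1014, r = 52); }


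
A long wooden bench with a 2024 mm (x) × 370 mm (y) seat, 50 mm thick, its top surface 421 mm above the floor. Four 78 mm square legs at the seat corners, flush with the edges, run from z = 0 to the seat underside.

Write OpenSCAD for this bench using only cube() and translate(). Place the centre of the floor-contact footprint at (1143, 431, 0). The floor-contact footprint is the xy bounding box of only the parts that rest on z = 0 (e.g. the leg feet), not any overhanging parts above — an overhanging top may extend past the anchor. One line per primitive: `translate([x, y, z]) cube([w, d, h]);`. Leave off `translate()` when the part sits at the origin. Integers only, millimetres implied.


translate([131, 246, 371]) cube([2024, 370, 50]);
translate([131, 246, 0]) cube([78, 78, 371]);
translate([131, 538, 0]) cube([78, 78, 371]);
translate([2077, 246, 0]) cube([78, 78, 371]);
translate([2077, 538, 0]) cube([78, 78, 371]);


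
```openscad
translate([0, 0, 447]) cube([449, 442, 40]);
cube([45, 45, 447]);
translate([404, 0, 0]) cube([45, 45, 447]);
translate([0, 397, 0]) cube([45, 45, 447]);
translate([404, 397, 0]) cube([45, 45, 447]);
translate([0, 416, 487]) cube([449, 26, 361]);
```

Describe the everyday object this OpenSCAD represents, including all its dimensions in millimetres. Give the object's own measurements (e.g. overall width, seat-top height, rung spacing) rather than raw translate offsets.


A chair. The seat is a 449×442×40 mm slab with its top at z = 487 mm, on four 45×45 mm corner legs (flush with the seat edges, standing on z = 0). A flat backrest 26 mm thick, 361 mm tall, spans the full seat width and rises from the seat top along its +y edge, rear face flush with the rear of the seat.


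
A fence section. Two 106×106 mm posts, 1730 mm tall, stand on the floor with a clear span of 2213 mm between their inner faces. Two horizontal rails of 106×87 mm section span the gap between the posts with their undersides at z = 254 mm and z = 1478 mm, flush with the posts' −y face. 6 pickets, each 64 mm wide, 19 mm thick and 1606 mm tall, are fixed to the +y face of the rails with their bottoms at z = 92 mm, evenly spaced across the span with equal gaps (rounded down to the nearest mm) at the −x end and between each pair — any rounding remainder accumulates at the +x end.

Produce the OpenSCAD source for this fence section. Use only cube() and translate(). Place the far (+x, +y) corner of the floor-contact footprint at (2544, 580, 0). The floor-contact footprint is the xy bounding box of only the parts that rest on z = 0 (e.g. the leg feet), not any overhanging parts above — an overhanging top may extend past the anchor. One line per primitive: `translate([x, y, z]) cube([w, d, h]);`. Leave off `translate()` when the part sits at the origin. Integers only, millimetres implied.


translate([119, 474, 0]) cube([106, 106, 1730]);
translate([2438, 474, 0]) cube([106, 106, 1730]);
translate([225, 474, 254]) cube([2213, 106, 87]);
translate([225, 474, 1478]) cube([2213, 106, 87]);
translate([486, 580, 92]) cube([64, 19, 1606]);
translate([811, 580, 92]) cube([64, 19, 1606]);
translate([1136, 580, 92]) cube([64, 19, 1606]);
translate([1461, 580, 92]) cube([64, 19, 1606]);
translate([1786, 580, 92]) cube([64, 19, 1606]);
translate([2111, 580, 92]) cube([64, 19, 1606]);


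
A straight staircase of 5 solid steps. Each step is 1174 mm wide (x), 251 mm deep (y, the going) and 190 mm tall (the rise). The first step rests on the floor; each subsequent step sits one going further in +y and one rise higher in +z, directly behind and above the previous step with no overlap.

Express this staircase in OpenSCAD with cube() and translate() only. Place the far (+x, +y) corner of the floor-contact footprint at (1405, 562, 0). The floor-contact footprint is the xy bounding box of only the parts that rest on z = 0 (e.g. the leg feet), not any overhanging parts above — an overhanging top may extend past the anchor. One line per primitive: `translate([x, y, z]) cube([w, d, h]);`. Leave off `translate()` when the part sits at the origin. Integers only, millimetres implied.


translate([231, 311, 0]) cube([1174, 251, 190]);
translate([231, 562, 190]) cube([1174, 251, 190]);
translate([231, 813, 380]) cube([1174, 251, 190]);
translate([231, 1064, 570]) cube([1174, 251, 190]);
translate([231, 1315, 760]) cube([1174, 251, 190]);


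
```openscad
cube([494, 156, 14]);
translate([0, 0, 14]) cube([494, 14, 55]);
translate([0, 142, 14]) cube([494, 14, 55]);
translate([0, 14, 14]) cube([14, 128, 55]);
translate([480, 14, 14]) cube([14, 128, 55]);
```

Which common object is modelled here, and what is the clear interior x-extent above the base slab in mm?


An open box. The internal width is 466 mm.

A 494×156 base slab with four walls standing on it — an open box. The base is 494 mm wide and the walls are 14 mm thick, so the internal width is 494 − 2 × 14 = 466 mm.


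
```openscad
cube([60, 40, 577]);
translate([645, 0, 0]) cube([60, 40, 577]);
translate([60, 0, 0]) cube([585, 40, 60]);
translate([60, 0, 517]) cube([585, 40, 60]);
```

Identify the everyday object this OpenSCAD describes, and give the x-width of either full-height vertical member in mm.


A picture frame. The border width is 60 mm.

Four thin pieces enclosing a rectangular opening — a picture frame. The two full-height stiles are 577 mm tall; the top rail sits at z = 517 and is 60 mm tall, so the border above the opening is 577 − 517 = 60 mm, matching the stile x-width.


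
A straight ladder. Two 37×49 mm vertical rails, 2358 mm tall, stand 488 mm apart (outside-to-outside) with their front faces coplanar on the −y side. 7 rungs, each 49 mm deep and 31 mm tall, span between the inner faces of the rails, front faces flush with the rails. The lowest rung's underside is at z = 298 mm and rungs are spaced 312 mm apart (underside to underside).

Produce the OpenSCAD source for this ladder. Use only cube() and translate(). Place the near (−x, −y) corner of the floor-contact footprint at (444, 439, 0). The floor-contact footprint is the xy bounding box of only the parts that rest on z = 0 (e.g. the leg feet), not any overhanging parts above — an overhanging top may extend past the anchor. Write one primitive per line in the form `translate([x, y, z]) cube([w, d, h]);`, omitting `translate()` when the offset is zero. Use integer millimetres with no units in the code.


translate([444, 439, 0]) cube([37, 49, 2358]);
translate([895, 439, 0]) cube([37, 49, 2358]);
translate([481, 439, 298]) cube([414, 49, 31]);
translate([481, 439, 610]) cube([414, 49, 31]);
translate([481, 439, 922]) cube([414, 49, 31]);
translate([481, 439, 1234]) cube([414, 49, 31]);
translate([481, 439, 1546]) cube([414, 49, 31]);
translate([481, 439, 1858]) cube([414, 49, 31]);
translate([481, 439, 2170]) cube([414, 49, 31]);


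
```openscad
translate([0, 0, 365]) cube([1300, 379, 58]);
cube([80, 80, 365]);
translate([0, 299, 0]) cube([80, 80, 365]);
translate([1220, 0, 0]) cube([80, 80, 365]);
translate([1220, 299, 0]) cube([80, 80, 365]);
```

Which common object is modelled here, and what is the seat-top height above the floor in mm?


A bench. The seat-top height is 423 mm.

A long slab on four corner posts — a bench. The slab sits at z = 365 with thickness 58, so the top is 365 + 58 = 423 mm.


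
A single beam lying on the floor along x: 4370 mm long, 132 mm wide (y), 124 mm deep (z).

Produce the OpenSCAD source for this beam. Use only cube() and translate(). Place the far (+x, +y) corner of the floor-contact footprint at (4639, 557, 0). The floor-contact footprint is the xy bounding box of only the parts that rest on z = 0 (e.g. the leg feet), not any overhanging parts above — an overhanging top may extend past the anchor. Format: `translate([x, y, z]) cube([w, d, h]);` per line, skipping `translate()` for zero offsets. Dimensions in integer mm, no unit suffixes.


translate([269, 425, 0]) cube([4370, 132, 124]);


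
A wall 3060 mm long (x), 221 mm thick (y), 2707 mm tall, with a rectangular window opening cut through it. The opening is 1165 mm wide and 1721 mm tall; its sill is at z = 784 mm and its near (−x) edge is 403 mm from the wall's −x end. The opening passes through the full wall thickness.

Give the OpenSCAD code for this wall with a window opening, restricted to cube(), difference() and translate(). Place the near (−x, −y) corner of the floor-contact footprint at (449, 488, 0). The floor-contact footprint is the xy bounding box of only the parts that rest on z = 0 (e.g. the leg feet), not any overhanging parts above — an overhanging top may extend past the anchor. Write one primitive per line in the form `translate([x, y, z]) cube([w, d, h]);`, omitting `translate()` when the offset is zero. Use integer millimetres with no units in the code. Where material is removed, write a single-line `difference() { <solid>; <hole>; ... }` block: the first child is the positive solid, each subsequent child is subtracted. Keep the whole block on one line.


difference() { translate([449, 488, 0]) cube([3060, 221, 2707]); translate([852, 488, 784]) cube([1165, 221, 1721]); }


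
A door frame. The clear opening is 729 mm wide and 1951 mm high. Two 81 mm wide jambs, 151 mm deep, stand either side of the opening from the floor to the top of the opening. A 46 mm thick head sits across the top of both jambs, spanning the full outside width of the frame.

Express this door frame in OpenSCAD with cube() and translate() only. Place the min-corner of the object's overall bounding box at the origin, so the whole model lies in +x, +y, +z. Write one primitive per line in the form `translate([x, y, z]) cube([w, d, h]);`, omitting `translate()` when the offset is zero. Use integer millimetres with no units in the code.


cube([81, 151, 1951]);
translate([810, 0, 0]) cube([81, 151, 1951]);
translate([0, 0, 1951]) cube([891, 151, 46]);


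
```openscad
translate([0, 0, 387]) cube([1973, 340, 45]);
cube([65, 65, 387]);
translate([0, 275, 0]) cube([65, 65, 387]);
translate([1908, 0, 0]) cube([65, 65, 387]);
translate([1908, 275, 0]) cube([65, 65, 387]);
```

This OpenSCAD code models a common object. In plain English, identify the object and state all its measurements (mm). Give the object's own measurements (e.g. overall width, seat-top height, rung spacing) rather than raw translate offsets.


A bench: a 1973×340 mm seat slab, 45 mm thick, top at z = 432 mm, on four 65×65 mm square legs flush with the seat corners and standing on z = 0.


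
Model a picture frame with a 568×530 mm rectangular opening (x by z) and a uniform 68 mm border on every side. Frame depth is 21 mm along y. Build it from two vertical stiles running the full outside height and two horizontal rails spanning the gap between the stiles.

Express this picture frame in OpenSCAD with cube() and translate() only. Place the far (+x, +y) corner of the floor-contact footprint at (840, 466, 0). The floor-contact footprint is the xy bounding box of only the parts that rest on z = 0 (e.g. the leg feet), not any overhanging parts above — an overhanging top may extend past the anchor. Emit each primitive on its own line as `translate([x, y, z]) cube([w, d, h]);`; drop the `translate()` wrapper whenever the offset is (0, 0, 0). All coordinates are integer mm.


translate([136, 445, 0]) cube([68, 21, 666]);
translate([772, 445, 0]) cube([68, 21, 666]);
translate([204, 445, 0]) cube([568, 21, 68]);
translate([204, 445, 598]) cube([568, 21, 68]);


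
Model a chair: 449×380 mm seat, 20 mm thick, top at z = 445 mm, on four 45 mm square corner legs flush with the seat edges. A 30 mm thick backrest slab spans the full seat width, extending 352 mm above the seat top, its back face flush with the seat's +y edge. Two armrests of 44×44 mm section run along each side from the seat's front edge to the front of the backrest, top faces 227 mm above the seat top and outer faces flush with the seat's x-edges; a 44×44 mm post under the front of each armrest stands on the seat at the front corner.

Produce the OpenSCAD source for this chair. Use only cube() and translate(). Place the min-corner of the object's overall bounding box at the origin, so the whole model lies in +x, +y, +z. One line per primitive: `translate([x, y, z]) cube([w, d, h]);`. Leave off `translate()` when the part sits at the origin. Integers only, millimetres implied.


// leg_h = 445 - 20 = 425
// arm post h = 227 - 44 = 183
translate([0, 0, 425]) cube([449, 380, 20]);
cube([45, 45, 425]);
translate([404, 0, 0]) cube([45, 45, 425]);
translate([0, 335, 0]) cube([45, 45, 425]);
translate([404, 335, 0]) cube([45, 45, 425]);
translate([0, 350, 445]) cube([449, 30, 352]);
translate([0, 0, 628]) cube([44, 350, 44]);
translate([405, 0, 628]) cube([44, 350, 44]);
translate([0, 0, 445]) cube([44, 44, 183]);
translate([405, 0, 445]) cube([44, 44, 183]);


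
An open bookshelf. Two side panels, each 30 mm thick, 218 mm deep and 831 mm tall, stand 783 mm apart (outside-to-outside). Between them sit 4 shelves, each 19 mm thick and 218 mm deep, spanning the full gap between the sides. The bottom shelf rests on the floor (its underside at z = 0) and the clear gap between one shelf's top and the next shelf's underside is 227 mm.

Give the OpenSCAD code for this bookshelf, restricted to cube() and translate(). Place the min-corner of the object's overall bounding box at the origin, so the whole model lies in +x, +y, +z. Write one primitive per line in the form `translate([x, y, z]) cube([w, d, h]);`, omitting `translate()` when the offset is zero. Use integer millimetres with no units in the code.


cube([30, 218, 831]);
translate([753, 0, 0]) cube([30, 218, 831]);
translate([30, 0, 0]) cube([723, 218, 19]);
translate([30, 0, 246]) cube([723, 218, 19]);
translate([30, 0, 492]) cube([723, 218, 19]);
translate([30, 0, 738]) cube([723, 218, 19]);


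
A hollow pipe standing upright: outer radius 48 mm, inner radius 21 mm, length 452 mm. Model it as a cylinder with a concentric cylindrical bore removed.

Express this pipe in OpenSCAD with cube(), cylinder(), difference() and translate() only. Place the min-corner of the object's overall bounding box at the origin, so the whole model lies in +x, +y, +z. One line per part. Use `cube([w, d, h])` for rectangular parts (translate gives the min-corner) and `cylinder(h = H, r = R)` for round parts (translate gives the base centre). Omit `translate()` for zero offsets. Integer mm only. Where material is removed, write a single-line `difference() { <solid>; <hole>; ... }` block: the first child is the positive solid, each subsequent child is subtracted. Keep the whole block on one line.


difference() { translate([48, 48, 0]) cylinder(h = 452, r = 48); translate([48, 48, 0]) cylinder(h = 452, r = 21); }


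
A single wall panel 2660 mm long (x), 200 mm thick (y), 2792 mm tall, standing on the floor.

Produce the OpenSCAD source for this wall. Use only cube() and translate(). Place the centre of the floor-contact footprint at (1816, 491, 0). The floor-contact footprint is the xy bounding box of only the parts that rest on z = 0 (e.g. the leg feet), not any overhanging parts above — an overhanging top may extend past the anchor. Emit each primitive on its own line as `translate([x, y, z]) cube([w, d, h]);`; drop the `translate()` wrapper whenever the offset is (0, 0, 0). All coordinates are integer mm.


translate([486, 391, 0]) cube([2660, 200, 2792]);


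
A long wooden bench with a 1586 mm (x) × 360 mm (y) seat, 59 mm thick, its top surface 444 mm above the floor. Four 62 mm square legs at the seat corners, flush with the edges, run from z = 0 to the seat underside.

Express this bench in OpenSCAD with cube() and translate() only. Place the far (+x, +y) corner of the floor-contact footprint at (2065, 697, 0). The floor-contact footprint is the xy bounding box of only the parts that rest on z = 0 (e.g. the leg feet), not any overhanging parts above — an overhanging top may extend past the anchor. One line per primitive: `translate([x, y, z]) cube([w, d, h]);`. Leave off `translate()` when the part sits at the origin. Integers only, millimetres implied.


translate([479, 337, 385]) cube([1586, 360, 59]);
translate([479, 337, 0]) cube([62, 62, 385]);
translate([479, 635, 0]) cube([62, 62, 385]);
translate([2003, 337, 0]) cube([62, 62, 385]);
translate([2003, 635, 0]) cube([62, 62, 385]);


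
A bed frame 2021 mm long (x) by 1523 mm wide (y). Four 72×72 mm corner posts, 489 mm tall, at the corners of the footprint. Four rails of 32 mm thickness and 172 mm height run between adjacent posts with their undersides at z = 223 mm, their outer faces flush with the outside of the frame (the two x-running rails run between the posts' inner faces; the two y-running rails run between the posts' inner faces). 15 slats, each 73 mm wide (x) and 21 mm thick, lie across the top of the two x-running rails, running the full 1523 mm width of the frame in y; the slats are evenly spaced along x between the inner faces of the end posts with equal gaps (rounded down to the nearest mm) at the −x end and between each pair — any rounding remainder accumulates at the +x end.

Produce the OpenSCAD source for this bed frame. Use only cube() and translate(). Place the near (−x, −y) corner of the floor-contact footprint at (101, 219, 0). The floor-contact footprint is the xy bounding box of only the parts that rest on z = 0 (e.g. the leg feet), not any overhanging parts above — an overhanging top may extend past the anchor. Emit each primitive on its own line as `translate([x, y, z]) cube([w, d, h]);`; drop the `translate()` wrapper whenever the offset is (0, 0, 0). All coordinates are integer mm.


translate([101, 219, 0]) cube([72, 72, 489]);
translate([101, 1670, 0]) cube([72, 72, 489]);
translate([2050, 219, 0]) cube([72, 72, 489]);
translate([2050, 1670, 0]) cube([72, 72, 489]);
translate([173, 219, 223]) cube([1877, 32, 172]);
translate([173, 1710, 223]) cube([1877, 32, 172]);
translate([101, 291, 223]) cube([32, 1379, 172]);
translate([2090, 291, 223]) cube([32, 1379, 172]);
translate([221, 219, 395]) cube([73, 1523, 21]);
translate([342, 219, 395]) cube([73, 1523, 21]);
translate([463, 219, 395]) cube([73, 1523, 21]);
translate([584, 219, 395]) cube([73, 1523, 21]);
translate([705, 219, 395]) cube([73, 1523, 21]);
translate([826, 219, 395]) cube([73, 1523, 21]);
translate([947, 219, 395]) cube([73, 1523, 21]);
translate([1068, 219, 395]) cube([73, 1523, 21]);
translate([1189, 219, 395]) cube([73, 1523, 21]);
translate([1310, 219, 395]) cube([73, 1523, 21]);
translate([1431, 219, 395]) cube([73, 1523, 21]);
translate([1552, 219, 395]) cube([73, 1523, 21]);
translate([1673, 219, 395]) cube([73, 1523, 21]);
translate([1794, 219, 395]) cube([73, 1523, 21]);
translate([1915, 219, 395]) cube([73, 1523, 21]);


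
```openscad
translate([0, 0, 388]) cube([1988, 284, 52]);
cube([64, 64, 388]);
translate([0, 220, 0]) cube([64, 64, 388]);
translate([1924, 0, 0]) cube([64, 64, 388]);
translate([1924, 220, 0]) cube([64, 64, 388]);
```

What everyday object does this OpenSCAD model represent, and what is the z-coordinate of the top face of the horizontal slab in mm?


A bench. The seat-top height is 440 mm.

A long slab on four corner posts — a bench. The slab sits at z = 388 with thickness 52, so the top is 388 + 52 = 440 mm.


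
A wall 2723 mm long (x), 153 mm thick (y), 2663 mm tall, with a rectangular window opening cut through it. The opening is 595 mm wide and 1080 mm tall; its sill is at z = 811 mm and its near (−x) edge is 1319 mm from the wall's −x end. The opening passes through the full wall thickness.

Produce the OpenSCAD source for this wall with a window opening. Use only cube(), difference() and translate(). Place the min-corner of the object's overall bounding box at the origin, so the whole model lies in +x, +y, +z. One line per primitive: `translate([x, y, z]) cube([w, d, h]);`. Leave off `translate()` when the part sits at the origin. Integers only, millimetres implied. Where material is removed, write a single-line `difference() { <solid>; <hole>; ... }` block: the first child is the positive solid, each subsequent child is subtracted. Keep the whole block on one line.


difference() { cube([2723, 153, 2663]); translate([1319, 0, 811]) cube([595, 153, 1080]); }


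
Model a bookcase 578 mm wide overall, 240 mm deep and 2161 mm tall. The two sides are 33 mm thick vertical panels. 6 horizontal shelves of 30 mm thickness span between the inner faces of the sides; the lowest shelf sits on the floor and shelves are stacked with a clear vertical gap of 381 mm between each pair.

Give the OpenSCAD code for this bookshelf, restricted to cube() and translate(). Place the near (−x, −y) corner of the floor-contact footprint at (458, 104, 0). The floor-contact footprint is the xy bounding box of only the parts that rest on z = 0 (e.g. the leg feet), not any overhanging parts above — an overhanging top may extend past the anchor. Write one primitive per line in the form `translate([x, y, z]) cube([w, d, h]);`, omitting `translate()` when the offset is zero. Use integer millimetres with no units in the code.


translate([458, 104, 0]) cube([33, 240, 2161]);
translate([1003, 104, 0]) cube([33, 240, 2161]);
translate([491, 104, 0]) cube([512, 240, 30]);
translate([491, 104, 411]) cube([512, 240, 30]);
translate([491, 104, 822]) cube([512, 240, 30]);
translate([491, 104, 1233]) cube([512, 240, 30]);
translate([491, 104, 1644]) cube([512, 240, 30]);
translate([491, 104, 2055]) cube([512, 240, 30]);


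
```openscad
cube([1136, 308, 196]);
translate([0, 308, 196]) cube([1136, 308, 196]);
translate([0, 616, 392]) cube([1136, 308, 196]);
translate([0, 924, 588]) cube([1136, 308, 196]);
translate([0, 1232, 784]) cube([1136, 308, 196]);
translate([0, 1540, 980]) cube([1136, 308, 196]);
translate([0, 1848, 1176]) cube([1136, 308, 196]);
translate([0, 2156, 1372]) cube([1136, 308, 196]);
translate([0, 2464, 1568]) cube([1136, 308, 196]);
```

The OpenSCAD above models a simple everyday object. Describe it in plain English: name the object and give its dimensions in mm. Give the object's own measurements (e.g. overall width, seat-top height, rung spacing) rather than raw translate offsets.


A straight staircase of 9 solid steps. Each step is 1136 mm wide (x), 308 mm deep (y, the going) and 196 mm tall (the rise). The first step rests on the floor; each subsequent step sits one going further in +y and one rise higher in +z, directly behind and above the previous step with no overlap.


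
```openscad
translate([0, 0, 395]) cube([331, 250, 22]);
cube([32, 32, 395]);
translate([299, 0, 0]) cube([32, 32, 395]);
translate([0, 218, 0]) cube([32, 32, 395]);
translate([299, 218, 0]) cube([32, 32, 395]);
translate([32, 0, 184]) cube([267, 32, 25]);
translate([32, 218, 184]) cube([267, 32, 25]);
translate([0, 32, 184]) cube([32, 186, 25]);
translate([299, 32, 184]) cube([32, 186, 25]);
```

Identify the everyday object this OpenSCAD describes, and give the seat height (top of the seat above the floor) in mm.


A stool. The seat height is 417 mm.

A 331×250×22 slab at z = 395 on four corner posts — a stool. The seat top is 395 + 22 = 417 mm.


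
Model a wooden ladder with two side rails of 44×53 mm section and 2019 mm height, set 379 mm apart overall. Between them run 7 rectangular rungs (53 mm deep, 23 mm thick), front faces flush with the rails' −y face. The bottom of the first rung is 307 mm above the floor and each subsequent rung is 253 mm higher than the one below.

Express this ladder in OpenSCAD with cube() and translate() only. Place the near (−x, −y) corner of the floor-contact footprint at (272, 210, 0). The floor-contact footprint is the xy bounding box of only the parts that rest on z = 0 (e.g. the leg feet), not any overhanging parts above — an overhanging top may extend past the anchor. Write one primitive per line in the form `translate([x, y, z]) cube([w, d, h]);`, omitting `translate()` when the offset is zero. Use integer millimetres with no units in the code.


translate([272, 210, 0]) cube([44, 53, 2019]);
translate([607, 210, 0]) cube([44, 53, 2019]);
translate([316, 210, 307]) cube([291, 53, 23]);
translate([316, 210, 560]) cube([291, 53, 23]);
translate([316, 210, 813]) cube([291, 53, 23]);
translate([316, 210, 1066]) cube([291, 53, 23]);
translate([316, 210, 1319]) cube([291, 53, 23]);
translate([316, 210, 1572]) cube([291, 53, 23]);
translate([316, 210, 1825]) cube([291, 53, 23]);


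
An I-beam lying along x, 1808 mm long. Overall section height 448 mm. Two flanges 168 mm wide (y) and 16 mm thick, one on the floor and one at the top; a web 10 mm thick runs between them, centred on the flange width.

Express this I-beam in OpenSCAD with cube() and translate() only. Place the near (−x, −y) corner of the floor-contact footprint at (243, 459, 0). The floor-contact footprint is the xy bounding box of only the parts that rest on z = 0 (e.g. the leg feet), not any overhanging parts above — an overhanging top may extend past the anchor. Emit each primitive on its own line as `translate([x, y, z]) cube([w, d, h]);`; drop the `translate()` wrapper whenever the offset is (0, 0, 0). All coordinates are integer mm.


translate([243, 459, 0]) cube([1808, 168, 16]);
translate([243, 538, 16]) cube([1808, 10, 416]);
translate([243, 459, 432]) cube([1808, 168, 16]);


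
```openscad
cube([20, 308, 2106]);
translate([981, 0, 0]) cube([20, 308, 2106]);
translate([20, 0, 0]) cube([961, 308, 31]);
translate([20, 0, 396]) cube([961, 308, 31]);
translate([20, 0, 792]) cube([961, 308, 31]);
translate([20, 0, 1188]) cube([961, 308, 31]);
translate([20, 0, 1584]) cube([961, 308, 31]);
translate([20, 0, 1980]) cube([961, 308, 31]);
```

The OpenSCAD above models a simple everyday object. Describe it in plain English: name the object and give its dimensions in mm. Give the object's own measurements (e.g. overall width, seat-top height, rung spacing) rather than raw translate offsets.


An open bookshelf. Two side panels, each 20 mm thick, 308 mm deep and 2106 mm tall, stand 1001 mm apart (outside-to-outside). Between them sit 6 shelves, each 31 mm thick and 308 mm deep, spanning the full gap between the sides. The bottom shelf rests on the floor (its underside at z = 0) and the clear gap between one shelf's top and the next shelf's underside is 365 mm.


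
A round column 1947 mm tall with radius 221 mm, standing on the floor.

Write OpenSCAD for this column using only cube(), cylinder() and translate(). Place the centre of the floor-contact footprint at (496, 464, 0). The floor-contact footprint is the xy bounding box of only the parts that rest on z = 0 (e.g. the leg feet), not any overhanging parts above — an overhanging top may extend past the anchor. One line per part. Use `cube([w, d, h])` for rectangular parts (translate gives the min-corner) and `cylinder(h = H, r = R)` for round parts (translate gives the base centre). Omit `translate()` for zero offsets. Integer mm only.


translate([496, 464, 0]) cylinder(h = 1947, r = 221);
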